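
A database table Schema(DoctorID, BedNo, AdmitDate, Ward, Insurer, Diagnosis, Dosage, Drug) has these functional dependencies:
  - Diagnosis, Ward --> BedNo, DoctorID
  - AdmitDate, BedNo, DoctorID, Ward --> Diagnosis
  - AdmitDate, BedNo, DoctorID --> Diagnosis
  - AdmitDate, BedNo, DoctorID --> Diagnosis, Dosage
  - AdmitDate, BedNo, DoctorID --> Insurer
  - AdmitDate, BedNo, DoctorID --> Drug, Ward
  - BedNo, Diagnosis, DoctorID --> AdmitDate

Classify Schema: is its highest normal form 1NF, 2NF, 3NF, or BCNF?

Candidate keys: {AdmitDate, BedNo, DoctorID}, {BedNo, Diagnosis, DoctorID}, {Diagnosis, Ward}. Prime attributes: {AdmitDate, BedNo, Diagnosis, DoctorID, Ward}.
Each dependency's left side is a superkey — BCNF holds.

BCNF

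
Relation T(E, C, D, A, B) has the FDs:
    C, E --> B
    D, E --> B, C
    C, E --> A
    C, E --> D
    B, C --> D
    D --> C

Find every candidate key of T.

{C, E}, {D, E}

No FD produces {E}, so it must be in every candidate key.
{C, E}⁺ = {A, B, C, D, E} — all of the relation — so {C, E} is a candidate key.
{D, E}⁺ = {A, B, C, D, E} — all of the relation — so {D, E} is a candidate key.
Any other superkey properly contains one of these, so there are no further candidate keys.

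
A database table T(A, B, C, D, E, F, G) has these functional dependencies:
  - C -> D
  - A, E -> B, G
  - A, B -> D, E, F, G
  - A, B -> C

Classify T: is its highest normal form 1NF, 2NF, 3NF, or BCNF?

2NF

Candidate keys: {A, B}, {A, E}. Prime attributes: {A, B, E}.
C -> D: {C}⁺ = {C, D}, which is not all of the attributes, so the left side is not a superkey — BCNF is violated.
Because {D} is non-prime and the left side of C -> D is not a superkey, the relation is not in 3NF.
Checking every proper subset of each key, none determines a non-prime attribute — 2NF is satisfied.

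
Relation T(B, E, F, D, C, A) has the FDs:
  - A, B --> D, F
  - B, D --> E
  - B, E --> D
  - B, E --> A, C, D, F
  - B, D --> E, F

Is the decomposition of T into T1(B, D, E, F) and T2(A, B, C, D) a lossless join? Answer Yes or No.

Yes

Common attributes: {B, D}; their closure is {A, B, C, D, E, F}.
T1 is contained in that closure, so T1 ∩ T2 --> T1 holds and the join is lossless.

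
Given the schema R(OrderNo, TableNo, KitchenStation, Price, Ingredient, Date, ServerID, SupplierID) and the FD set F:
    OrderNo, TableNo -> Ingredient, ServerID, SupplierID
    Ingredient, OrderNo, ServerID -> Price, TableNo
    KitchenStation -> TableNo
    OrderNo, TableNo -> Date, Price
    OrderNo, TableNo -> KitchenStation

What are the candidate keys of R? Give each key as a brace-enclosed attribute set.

No FD produces {OrderNo}, so it must be in every candidate key.
{KitchenStation, OrderNo}⁺ = {Date, Ingredient, KitchenStation, OrderNo, Price, ServerID, SupplierID, TableNo}, which is every attribute, so {KitchenStation, OrderNo} is a candidate key.
{OrderNo, TableNo}⁺ = {Date, Ingredient, KitchenStation, OrderNo, Price, ServerID, SupplierID, TableNo}, which is every attribute, so {OrderNo, TableNo} is a candidate key.
{Ingredient, OrderNo, ServerID}⁺ = {Date, Ingredient, KitchenStation, OrderNo, Price, ServerID, SupplierID, TableNo}, which is every attribute, so {Ingredient, OrderNo, ServerID} is a candidate key.
These are minimal and exhaustive — every other superkey contains one of them.

{Ingredient, OrderNo, ServerID}, {KitchenStation, OrderNo}, {OrderNo, TableNo}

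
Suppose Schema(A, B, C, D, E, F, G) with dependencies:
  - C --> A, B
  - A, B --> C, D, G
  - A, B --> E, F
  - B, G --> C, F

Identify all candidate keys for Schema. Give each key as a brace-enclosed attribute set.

{A, B}, {B, G}, {C}

{C} is a candidate key since {C}⁺ = {A, B, C, D, E, F, G} covers every attribute.
{A, B} is a candidate key since {A, B}⁺ = {A, B, C, D, E, F, G} covers every attribute.
{B, G} is a candidate key since {B, G}⁺ = {A, B, C, D, E, F, G} covers every attribute.
No proper subset of any of these is a key, and no other minimal superkey exists.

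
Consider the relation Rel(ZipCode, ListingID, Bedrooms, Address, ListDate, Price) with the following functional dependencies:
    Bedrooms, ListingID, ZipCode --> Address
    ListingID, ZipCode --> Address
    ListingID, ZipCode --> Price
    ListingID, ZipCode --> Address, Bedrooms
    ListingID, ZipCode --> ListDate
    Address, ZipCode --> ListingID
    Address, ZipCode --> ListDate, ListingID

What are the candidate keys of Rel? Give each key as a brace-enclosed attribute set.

{Address, ZipCode}, {ListingID, ZipCode}

{ZipCode} never appears on the right of any FD, so every key must include it.
Closure of {Address, ZipCode} is {Address, Bedrooms, ListDate, ListingID, Price, ZipCode}, the whole schema; {Address, ZipCode} is a candidate key.
Closure of {ListingID, ZipCode} is {Address, Bedrooms, ListDate, ListingID, Price, ZipCode}, the whole schema; {ListingID, ZipCode} is a candidate key.
These are minimal and exhaustive — every other superkey contains one of them.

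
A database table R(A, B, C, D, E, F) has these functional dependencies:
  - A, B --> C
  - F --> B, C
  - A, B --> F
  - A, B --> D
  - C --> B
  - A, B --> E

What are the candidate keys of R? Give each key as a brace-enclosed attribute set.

Attributes never on any right-hand side: {A} — every candidate key must contain it.
{A, B} is a candidate key since {A, B}⁺ = {A, B, C, D, E, F} covers every attribute.
{A, C} is a candidate key since {A, C}⁺ = {A, B, C, D, E, F} covers every attribute.
{A, F} is a candidate key since {A, F}⁺ = {A, B, C, D, E, F} covers every attribute.
These are minimal and exhaustive — every other superkey contains one of them.

{A, B}, {A, C}, {A, F}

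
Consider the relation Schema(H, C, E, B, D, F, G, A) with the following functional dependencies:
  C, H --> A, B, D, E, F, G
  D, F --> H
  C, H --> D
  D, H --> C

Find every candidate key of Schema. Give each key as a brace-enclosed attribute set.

{C, H}, {D, F}, {D, H}

Closure of {C, H} is {A, B, C, D, E, F, G, H}, the whole schema; {C, H} is a candidate key.
Closure of {D, F} is {A, B, C, D, E, F, G, H}, the whole schema; {D, F} is a candidate key.
Closure of {D, H} is {A, B, C, D, E, F, G, H}, the whole schema; {D, H} is a candidate key.
These are minimal and exhaustive — every other superkey contains one of them.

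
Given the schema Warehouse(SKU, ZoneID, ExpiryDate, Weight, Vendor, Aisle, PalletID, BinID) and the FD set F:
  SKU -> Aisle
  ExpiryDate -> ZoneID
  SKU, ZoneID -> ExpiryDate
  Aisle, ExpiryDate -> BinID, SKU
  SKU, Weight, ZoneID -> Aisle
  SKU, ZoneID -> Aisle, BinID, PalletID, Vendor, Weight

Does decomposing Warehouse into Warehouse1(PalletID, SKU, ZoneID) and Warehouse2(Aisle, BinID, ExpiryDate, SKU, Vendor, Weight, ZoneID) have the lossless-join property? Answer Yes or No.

Warehouse1 ∩ Warehouse2 = {SKU, ZoneID}; its closure under F is {Aisle, BinID, ExpiryDate, PalletID, SKU, Vendor, Weight, ZoneID}.
Warehouse1 is contained in that closure, so Warehouse1 ∩ Warehouse2 -> Warehouse1 holds and the join is lossless.

Yes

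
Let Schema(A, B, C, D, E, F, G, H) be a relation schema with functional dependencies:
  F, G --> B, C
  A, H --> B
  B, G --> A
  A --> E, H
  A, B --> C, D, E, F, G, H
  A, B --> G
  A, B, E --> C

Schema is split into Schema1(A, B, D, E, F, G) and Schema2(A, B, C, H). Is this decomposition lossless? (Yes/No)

Yes

Common attributes: {A, B}; their closure is {A, B, C, D, E, F, G, H}.
Since Schema1 ⊆ {A, B, C, D, E, F, G, H}, the intersection is a superkey of Schema1; the decomposition is lossless.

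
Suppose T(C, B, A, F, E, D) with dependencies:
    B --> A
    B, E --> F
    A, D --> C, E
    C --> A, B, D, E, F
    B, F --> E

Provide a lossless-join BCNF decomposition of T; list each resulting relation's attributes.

{A, B}; {B, C, D, E}; {B, E, F}

Candidate keys of the original relation: {A, D}, {B, D}, {C}.
{A, B, C, D, E, F}: {B} determines {A, B} here but is not a superkey — split on B --> A, giving {A, B} and {B, C, D, E, F}.
{A, B} has no BCNF violation.
{B, C, D, E, F}: {B, E} determines {B, E, F} here but is not a superkey — split on B, E --> F, giving {B, E, F} and {B, C, D, E}.
{B, E, F} has no BCNF violation.
{B, C, D, E} has no BCNF violation.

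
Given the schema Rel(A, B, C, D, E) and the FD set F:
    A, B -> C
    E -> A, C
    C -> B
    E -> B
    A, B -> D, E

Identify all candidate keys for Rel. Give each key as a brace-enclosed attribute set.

{A, B}, {A, C}, {E}

{E} is a candidate key since {E}⁺ = {A, B, C, D, E} covers every attribute.
{A, B} is a candidate key since {A, B}⁺ = {A, B, C, D, E} covers every attribute.
{A, C} is a candidate key since {A, C}⁺ = {A, B, C, D, E} covers every attribute.
No proper subset of any of these is a key, and no other minimal superkey exists.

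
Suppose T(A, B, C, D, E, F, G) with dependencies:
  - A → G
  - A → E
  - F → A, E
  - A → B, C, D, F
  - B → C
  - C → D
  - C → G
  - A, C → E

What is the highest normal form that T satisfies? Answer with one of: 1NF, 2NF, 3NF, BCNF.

2NF

Candidate keys: {A}, {F}. Prime attributes: {A, F}.
B → C breaks BCNF: {B}⁺ = {B, C, D, G}, so {B} is not a superkey.
B → C determines the non-prime attribute {C} from a non-superkey — 3NF is violated.
With only single-attribute keys there can be no partial dependency, so 2NF holds.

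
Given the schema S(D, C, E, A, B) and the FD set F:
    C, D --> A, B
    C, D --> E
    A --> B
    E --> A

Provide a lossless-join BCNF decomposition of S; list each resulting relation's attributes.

{A, B}; {A, E}; {C, D, E}

Candidate key of the original relation: {C, D}.
In {A, B, C, D, E}, {A} is not a superkey ({A}⁺ restricted to this set is {A, B}), so split on A --> B into {A, B} and {A, C, D, E}.
{A, B}: every determinant is a superkey — BCNF.
In {A, C, D, E}, {E} is not a superkey ({E}⁺ restricted to this set is {A, E}), so split on E --> A into {A, E} and {C, D, E}.
{A, E}: every determinant is a superkey — BCNF.
{C, D, E}: every determinant is a superkey — BCNF.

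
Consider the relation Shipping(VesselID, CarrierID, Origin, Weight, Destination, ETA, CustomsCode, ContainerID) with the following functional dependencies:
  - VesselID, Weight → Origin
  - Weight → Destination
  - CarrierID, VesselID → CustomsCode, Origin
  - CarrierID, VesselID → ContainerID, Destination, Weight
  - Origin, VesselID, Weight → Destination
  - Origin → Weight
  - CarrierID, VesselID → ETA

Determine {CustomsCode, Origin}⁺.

Start with {CustomsCode, Origin}.
Origin → Weight applies; add {Weight} → now {CustomsCode, Origin, Weight}.
Weight → Destination applies; add {Destination} → now {CustomsCode, Destination, Origin, Weight}.
No further FD applies.

{CustomsCode, Destination, Origin, Weight}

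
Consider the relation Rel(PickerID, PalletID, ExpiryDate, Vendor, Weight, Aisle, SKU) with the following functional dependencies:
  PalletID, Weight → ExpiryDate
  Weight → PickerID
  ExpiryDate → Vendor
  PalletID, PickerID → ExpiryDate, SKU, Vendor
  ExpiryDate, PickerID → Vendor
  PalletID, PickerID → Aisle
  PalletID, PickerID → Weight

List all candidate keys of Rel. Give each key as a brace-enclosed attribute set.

No FD produces {PalletID}, so it must be in every candidate key.
{PalletID, PickerID} is a candidate key since {PalletID, PickerID}⁺ = {Aisle, ExpiryDate, PalletID, PickerID, SKU, Vendor, Weight} covers every attribute.
{PalletID, Weight} is a candidate key since {PalletID, Weight}⁺ = {Aisle, ExpiryDate, PalletID, PickerID, SKU, Vendor, Weight} covers every attribute.
No proper subset of any of these is a key, and no other minimal superkey exists.

{PalletID, PickerID}, {PalletID, Weight}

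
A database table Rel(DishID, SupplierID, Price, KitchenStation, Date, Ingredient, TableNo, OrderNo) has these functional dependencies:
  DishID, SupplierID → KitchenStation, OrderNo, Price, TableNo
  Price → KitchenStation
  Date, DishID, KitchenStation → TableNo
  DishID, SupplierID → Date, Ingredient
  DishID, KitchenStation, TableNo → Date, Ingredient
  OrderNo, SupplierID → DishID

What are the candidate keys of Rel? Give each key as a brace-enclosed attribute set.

Attributes never on any right-hand side: {SupplierID} — every candidate key must contain it.
Closure of {DishID, SupplierID} is {Date, DishID, Ingredient, KitchenStation, OrderNo, Price, SupplierID, TableNo}, the whole schema; {DishID, SupplierID} is a candidate key.
Closure of {OrderNo, SupplierID} is {Date, DishID, Ingredient, KitchenStation, OrderNo, Price, SupplierID, TableNo}, the whole schema; {OrderNo, SupplierID} is a candidate key.
No proper subset of any of these is a key, and no other minimal superkey exists.

{DishID, SupplierID}, {OrderNo, SupplierID}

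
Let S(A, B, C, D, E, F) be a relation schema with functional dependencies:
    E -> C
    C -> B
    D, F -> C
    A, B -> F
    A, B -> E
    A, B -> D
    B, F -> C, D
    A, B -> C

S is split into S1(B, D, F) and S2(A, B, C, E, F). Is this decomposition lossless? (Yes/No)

Yes

The shared attributes are {B, F} and {B, F}⁺ = {B, C, D, F}.
S1 is contained in that closure, so S1 ∩ S2 -> S1 holds and the join is lossless.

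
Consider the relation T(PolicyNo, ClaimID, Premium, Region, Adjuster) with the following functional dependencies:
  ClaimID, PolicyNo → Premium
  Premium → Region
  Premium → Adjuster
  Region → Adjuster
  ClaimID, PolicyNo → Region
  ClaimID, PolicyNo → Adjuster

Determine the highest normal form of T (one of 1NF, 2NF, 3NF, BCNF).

2NF

Candidate key: {ClaimID, PolicyNo}. Prime attributes: {ClaimID, PolicyNo}.
For Premium → Region we have {Premium}⁺ = {Adjuster, Premium, Region}; {Premium} is not a superkey, so BCNF fails.
Because {Region} is non-prime and the left side of Premium → Region is not a superkey, the relation is not in 3NF.
No non-prime attribute depends on a proper subset of any candidate key, so 2NF holds.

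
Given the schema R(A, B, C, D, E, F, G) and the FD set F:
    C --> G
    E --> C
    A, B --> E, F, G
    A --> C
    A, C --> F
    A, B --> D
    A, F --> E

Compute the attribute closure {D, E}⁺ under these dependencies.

Start with {D, E}.
E --> C applies; add {C} → now {C, D, E}.
C --> G applies; add {G} → now {C, D, E, G}.
No further FD applies.

{C, D, E, G}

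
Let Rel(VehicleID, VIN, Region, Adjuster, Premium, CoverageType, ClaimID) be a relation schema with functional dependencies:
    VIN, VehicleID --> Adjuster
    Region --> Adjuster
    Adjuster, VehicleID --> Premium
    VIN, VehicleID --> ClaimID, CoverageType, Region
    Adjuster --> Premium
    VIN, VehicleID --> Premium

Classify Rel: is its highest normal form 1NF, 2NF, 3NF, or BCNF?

Candidate key: {VIN, VehicleID}. Prime attributes: {VIN, VehicleID}.
For Region --> Adjuster we have {Region}⁺ = {Adjuster, Premium, Region}; {Region} is not a superkey, so BCNF fails.
Because {Adjuster} is non-prime and the left side of Region --> Adjuster is not a superkey, the relation is not in 3NF.
No non-prime attribute depends on a proper subset of any candidate key, so 2NF holds.

2NF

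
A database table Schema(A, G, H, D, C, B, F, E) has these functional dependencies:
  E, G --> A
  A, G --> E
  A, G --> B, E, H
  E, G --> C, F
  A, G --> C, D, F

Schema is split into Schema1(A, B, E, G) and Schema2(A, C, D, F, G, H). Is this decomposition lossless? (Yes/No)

Schema1 ∩ Schema2 = {A, G}; its closure under F is {A, B, C, D, E, F, G, H}.
Schema1 is contained in that closure, so Schema1 ∩ Schema2 --> Schema1 holds and the join is lossless.

Yes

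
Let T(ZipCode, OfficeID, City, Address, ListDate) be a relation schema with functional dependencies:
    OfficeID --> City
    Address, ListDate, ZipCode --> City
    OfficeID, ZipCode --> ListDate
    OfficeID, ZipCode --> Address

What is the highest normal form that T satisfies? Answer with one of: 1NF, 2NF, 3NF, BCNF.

1NF

Candidate key: {OfficeID, ZipCode}. Prime attributes: {OfficeID, ZipCode}.
OfficeID --> City breaks BCNF: {OfficeID}⁺ = {City, OfficeID}, so {OfficeID} is not a superkey.
Because {City} is non-prime and the left side of OfficeID --> City is not a superkey, the relation is not in 3NF.
The proper key subset {OfficeID} of {OfficeID, ZipCode} determines non-prime {City}, so the relation is not even in 2NF.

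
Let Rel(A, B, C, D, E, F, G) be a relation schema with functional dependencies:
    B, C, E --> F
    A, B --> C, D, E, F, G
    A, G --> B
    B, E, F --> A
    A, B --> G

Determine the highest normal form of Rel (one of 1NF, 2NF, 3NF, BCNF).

Candidate keys: {A, B}, {A, G}, {B, C, E}, {B, E, F}. Prime attributes: {A, B, C, E, F, G}.
Every FD has a superkey on the left, so the relation is in BCNF.

BCNF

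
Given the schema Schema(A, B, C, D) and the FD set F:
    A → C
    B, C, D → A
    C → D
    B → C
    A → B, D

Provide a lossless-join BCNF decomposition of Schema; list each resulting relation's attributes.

{A, B, C}; {C, D}

Candidate keys of the original relation: {A}, {B}.
In {A, B, C, D}, {C} is not a superkey ({C}⁺ restricted to this set is {C, D}), so split on C → D into {C, D} and {A, B, C}.
{C, D} is in BCNF.
{A, B, C} is in BCNF.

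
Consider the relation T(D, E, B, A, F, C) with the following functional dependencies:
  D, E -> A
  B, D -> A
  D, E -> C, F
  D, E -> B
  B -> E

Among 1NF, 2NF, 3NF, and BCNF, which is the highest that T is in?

Candidate keys: {B, D}, {D, E}. Prime attributes: {B, D, E}.
B -> E: {B}⁺ = {B, E}, which is not all of the attributes, so the left side is not a superkey — BCNF is violated.
But every attribute on its right side ({E}) is prime, and the same holds for every other non-superkey FD, so 3NF still holds.

3NF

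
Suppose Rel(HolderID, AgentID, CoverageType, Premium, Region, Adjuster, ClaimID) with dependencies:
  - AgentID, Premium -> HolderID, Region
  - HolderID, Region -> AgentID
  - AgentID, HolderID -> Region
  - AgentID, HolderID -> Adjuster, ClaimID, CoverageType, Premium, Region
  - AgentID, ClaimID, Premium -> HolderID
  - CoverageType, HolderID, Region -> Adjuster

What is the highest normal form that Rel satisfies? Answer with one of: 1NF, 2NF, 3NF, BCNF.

BCNF

Candidate keys: {AgentID, HolderID}, {AgentID, Premium}, {HolderID, Region}. Prime attributes: {AgentID, HolderID, Premium, Region}.
Each dependency's left side is a superkey — BCNF holds.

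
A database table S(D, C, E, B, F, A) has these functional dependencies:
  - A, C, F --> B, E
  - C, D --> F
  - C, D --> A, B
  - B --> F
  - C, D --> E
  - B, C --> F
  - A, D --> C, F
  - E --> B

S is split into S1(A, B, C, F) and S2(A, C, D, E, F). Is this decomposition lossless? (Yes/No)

Yes

The shared attributes are {A, C, F} and {A, C, F}⁺ = {A, B, C, E, F}.
Since S1 ⊆ {A, B, C, E, F}, the intersection is a superkey of S1; the decomposition is lossless.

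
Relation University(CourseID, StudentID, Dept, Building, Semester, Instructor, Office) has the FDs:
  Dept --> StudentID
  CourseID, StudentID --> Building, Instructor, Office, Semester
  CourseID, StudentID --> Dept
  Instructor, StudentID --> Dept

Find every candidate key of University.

No FD produces {CourseID}, so it must be in every candidate key.
{CourseID, Dept} is a candidate key since {CourseID, Dept}⁺ = {Building, CourseID, Dept, Instructor, Office, Semester, StudentID} covers every attribute.
{CourseID, StudentID} is a candidate key since {CourseID, StudentID}⁺ = {Building, CourseID, Dept, Instructor, Office, Semester, StudentID} covers every attribute.
These are minimal and exhaustive — every other superkey contains one of them.

{CourseID, Dept}, {CourseID, StudentID}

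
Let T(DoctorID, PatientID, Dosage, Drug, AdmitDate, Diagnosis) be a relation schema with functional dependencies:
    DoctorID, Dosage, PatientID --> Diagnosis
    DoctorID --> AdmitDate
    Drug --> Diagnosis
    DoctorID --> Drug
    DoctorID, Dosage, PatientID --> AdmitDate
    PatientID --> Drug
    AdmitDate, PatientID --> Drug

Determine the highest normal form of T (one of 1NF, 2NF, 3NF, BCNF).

1NF

Candidate key: {DoctorID, Dosage, PatientID}. Prime attributes: {DoctorID, Dosage, PatientID}.
DoctorID --> AdmitDate: {DoctorID}⁺ = {AdmitDate, Diagnosis, DoctorID, Drug}, which is not all of the attributes, so the left side is not a superkey — BCNF is violated.
DoctorID --> AdmitDate has non-prime {AdmitDate} on the right and a non-superkey on the left, so 3NF fails.
Since {DoctorID} ⊂ {DoctorID, Dosage, PatientID} and {DoctorID}⁺ ⊇ {AdmitDate, Diagnosis, Drug} with {AdmitDate, Diagnosis, Drug} non-prime, there is a partial dependency; 2NF fails.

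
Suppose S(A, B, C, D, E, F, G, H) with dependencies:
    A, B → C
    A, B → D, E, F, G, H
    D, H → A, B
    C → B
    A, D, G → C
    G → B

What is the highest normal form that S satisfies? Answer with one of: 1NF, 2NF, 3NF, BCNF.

Candidate keys: {A, B}, {A, C}, {A, G}, {D, H}. Prime attributes: {A, B, C, D, G, H}.
For C → B we have {C}⁺ = {B, C}; {C} is not a superkey, so BCNF fails.
Its right-hand attributes {B} are all prime, as are those of every other non-superkey FD — the relation is in 3NF.

3NF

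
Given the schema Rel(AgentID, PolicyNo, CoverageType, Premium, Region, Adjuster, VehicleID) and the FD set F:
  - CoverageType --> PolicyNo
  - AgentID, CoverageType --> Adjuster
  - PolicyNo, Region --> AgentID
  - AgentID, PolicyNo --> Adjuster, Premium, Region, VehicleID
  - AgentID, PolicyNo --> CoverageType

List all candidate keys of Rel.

Closure of {AgentID, CoverageType} is {Adjuster, AgentID, CoverageType, PolicyNo, Premium, Region, VehicleID}, the whole schema; {AgentID, CoverageType} is a candidate key.
Closure of {AgentID, PolicyNo} is {Adjuster, AgentID, CoverageType, PolicyNo, Premium, Region, VehicleID}, the whole schema; {AgentID, PolicyNo} is a candidate key.
Closure of {CoverageType, Region} is {Adjuster, AgentID, CoverageType, PolicyNo, Premium, Region, VehicleID}, the whole schema; {CoverageType, Region} is a candidate key.
Closure of {PolicyNo, Region} is {Adjuster, AgentID, CoverageType, PolicyNo, Premium, Region, VehicleID}, the whole schema; {PolicyNo, Region} is a candidate key.
Any other superkey properly contains one of these, so there are no further candidate keys.

{AgentID, CoverageType}, {AgentID, PolicyNo}, {CoverageType, Region}, {PolicyNo, Region}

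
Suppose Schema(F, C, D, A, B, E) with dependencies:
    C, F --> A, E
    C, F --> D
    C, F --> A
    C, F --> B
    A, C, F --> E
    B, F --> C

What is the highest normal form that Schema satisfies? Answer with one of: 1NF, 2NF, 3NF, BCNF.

Candidate keys: {B, F}, {C, F}. Prime attributes: {B, C, F}.
Each dependency's left side is a superkey — BCNF holds.

BCNF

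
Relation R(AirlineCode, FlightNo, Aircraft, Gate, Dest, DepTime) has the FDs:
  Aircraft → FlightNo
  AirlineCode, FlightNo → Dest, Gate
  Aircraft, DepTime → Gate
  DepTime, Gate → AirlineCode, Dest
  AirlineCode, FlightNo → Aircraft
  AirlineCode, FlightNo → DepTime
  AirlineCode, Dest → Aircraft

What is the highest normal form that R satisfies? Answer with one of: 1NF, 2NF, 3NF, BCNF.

3NF

Candidate keys: {Aircraft, AirlineCode}, {Aircraft, DepTime}, {AirlineCode, Dest}, {AirlineCode, FlightNo}, {DepTime, Gate}. Prime attributes: {Aircraft, AirlineCode, DepTime, Dest, FlightNo, Gate}.
Aircraft → FlightNo breaks BCNF: {Aircraft}⁺ = {Aircraft, FlightNo}, so {Aircraft} is not a superkey.
But every attribute on its right side ({FlightNo}) is prime, and the same holds for every other non-superkey FD, so 3NF still holds.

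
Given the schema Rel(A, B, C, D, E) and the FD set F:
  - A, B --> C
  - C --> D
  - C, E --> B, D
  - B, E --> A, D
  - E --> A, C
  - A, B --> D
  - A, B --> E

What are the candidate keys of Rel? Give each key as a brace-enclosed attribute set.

{A, B}, {E}

Closure of {E} is {A, B, C, D, E}, the whole schema; {E} is a candidate key.
Closure of {A, B} is {A, B, C, D, E}, the whole schema; {A, B} is a candidate key.
No proper subset of any of these is a key, and no other minimal superkey exists.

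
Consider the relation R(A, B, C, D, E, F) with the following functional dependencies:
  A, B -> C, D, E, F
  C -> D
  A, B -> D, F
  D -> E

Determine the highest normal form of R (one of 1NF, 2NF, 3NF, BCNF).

2NF

Candidate key: {A, B}. Prime attributes: {A, B}.
C -> D: {C}⁺ = {C, D, E}, which is not all of the attributes, so the left side is not a superkey — BCNF is violated.
Because {D} is non-prime and the left side of C -> D is not a superkey, the relation is not in 3NF.
Checking every proper subset of each key, none determines a non-prime attribute — 2NF is satisfied.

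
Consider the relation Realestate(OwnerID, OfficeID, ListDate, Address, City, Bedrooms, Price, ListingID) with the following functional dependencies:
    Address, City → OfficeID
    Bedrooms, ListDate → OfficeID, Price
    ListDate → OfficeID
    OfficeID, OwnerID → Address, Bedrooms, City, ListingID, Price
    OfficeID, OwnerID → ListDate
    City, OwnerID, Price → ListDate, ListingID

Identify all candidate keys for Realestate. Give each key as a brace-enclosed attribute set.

{Address, City, OwnerID}, {City, OwnerID, Price}, {ListDate, OwnerID}, {OfficeID, OwnerID}

No FD produces {OwnerID}, so it must be in every candidate key.
{ListDate, OwnerID} is a candidate key since {ListDate, OwnerID}⁺ = {Address, Bedrooms, City, ListDate, ListingID, OfficeID, OwnerID, Price} covers every attribute.
{OfficeID, OwnerID} is a candidate key since {OfficeID, OwnerID}⁺ = {Address, Bedrooms, City, ListDate, ListingID, OfficeID, OwnerID, Price} covers every attribute.
{Address, City, OwnerID} is a candidate key since {Address, City, OwnerID}⁺ = {Address, Bedrooms, City, ListDate, ListingID, OfficeID, OwnerID, Price} covers every attribute.
{City, OwnerID, Price} is a candidate key since {City, OwnerID, Price}⁺ = {Address, Bedrooms, City, ListDate, ListingID, OfficeID, OwnerID, Price} covers every attribute.
These are minimal and exhaustive — every other superkey contains one of them.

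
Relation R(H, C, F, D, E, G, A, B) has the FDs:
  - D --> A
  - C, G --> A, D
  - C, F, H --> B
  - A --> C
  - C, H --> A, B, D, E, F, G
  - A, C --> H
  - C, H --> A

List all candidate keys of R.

{A}⁺ = {A, B, C, D, E, F, G, H} — all of the relation — so {A} is a candidate key.
{D}⁺ = {A, B, C, D, E, F, G, H} — all of the relation — so {D} is a candidate key.
{C, G}⁺ = {A, B, C, D, E, F, G, H} — all of the relation — so {C, G} is a candidate key.
{C, H}⁺ = {A, B, C, D, E, F, G, H} — all of the relation — so {C, H} is a candidate key.
No proper subset of any of these is a key, and no other minimal superkey exists.

{A}, {C, G}, {C, H}, {D}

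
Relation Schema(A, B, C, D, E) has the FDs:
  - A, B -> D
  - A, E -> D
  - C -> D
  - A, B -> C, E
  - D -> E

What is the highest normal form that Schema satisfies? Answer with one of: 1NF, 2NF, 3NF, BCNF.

Candidate key: {A, B}. Prime attributes: {A, B}.
A, E -> D breaks BCNF: {A, E}⁺ = {A, D, E}, so {A, E} is not a superkey.
A, E -> D determines the non-prime attribute {D} from a non-superkey — 3NF is violated.
No proper subset of a key has a non-prime attribute in its closure, so there is no partial dependency; 2NF holds.

2NF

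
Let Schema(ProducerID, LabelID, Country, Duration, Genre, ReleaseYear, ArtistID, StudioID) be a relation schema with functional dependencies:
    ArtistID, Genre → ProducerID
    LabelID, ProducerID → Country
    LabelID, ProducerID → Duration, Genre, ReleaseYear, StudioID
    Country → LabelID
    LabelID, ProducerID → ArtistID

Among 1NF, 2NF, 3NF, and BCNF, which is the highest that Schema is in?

Candidate keys: {ArtistID, Country, Genre}, {ArtistID, Genre, LabelID}, {Country, ProducerID}, {LabelID, ProducerID}. Prime attributes: {ArtistID, Country, Genre, LabelID, ProducerID}.
For ArtistID, Genre → ProducerID we have {ArtistID, Genre}⁺ = {ArtistID, Genre, ProducerID}; {ArtistID, Genre} is not a superkey, so BCNF fails.
Since {ProducerID} ⊆ prime attributes and every other non-superkey FD also has a prime right side, the schema is in 3NF.

3NF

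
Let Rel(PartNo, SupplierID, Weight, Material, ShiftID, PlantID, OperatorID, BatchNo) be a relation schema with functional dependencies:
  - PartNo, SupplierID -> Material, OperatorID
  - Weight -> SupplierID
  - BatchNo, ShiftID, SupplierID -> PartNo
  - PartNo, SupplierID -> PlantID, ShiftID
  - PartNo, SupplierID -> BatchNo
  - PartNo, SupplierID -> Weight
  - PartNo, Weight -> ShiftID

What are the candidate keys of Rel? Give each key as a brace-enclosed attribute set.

Closure of {PartNo, SupplierID} is {BatchNo, Material, OperatorID, PartNo, PlantID, ShiftID, SupplierID, Weight}, the whole schema; {PartNo, SupplierID} is a candidate key.
Closure of {PartNo, Weight} is {BatchNo, Material, OperatorID, PartNo, PlantID, ShiftID, SupplierID, Weight}, the whole schema; {PartNo, Weight} is a candidate key.
Closure of {BatchNo, ShiftID, SupplierID} is {BatchNo, Material, OperatorID, PartNo, PlantID, ShiftID, SupplierID, Weight}, the whole schema; {BatchNo, ShiftID, SupplierID} is a candidate key.
Closure of {BatchNo, ShiftID, Weight} is {BatchNo, Material, OperatorID, PartNo, PlantID, ShiftID, SupplierID, Weight}, the whole schema; {BatchNo, ShiftID, Weight} is a candidate key.
No proper subset of any of these is a key, and no other minimal superkey exists.

{BatchNo, ShiftID, SupplierID}, {BatchNo, ShiftID, Weight}, {PartNo, SupplierID}, {PartNo, Weight}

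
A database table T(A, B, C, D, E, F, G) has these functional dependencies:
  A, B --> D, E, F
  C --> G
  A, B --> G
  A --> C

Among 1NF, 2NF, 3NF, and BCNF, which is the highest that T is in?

Candidate key: {A, B}. Prime attributes: {A, B}.
C --> G: {C}⁺ = {C, G}, which is not all of the attributes, so the left side is not a superkey — BCNF is violated.
C --> G has non-prime {G} on the right and a non-superkey on the left, so 3NF fails.
{A} is a proper subset of the key {A, B}, and {A}⁺ contains the non-prime attributes {C, G} — a partial dependency, so 2NF is violated.

1NF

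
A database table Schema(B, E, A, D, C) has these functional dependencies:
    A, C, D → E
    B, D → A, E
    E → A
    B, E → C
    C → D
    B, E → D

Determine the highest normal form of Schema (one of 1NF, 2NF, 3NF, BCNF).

1NF

Candidate keys: {B, C}, {B, D}, {B, E}. Prime attributes: {B, C, D, E}.
A, C, D → E: {A, C, D}⁺ = {A, C, D, E}, which is not all of the attributes, so the left side is not a superkey — BCNF is violated.
E → A determines the non-prime attribute {A} from a non-superkey — 3NF is violated.
{E} is a proper subset of the key {B, E}, and {E}⁺ contains the non-prime attribute {A} — a partial dependency, so 2NF is violated.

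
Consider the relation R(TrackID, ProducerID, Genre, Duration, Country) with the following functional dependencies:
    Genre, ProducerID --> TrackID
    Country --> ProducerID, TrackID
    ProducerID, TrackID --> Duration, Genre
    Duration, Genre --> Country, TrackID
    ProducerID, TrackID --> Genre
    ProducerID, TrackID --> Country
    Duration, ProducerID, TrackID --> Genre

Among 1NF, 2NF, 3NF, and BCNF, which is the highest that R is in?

Candidate keys: {Country}, {Duration, Genre}, {Genre, ProducerID}, {ProducerID, TrackID}. Prime attributes: {Country, Duration, Genre, ProducerID, TrackID}.
Each dependency's left side is a superkey — BCNF holds.

BCNF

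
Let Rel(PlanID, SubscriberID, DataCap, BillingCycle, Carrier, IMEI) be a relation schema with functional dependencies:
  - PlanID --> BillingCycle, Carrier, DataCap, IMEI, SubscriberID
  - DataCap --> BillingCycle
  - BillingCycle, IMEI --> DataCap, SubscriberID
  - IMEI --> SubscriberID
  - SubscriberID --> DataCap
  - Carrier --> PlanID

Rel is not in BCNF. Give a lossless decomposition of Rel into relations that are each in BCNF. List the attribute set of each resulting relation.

Candidate keys of the original relation: {Carrier}, {PlanID}.
{BillingCycle, Carrier, DataCap, IMEI, PlanID, SubscriberID}: {DataCap} determines {BillingCycle, DataCap} here but is not a superkey — split on DataCap --> BillingCycle, giving {BillingCycle, DataCap} and {Carrier, DataCap, IMEI, PlanID, SubscriberID}.
{BillingCycle, DataCap} has no BCNF violation.
{Carrier, DataCap, IMEI, PlanID, SubscriberID}: {IMEI} determines {DataCap, IMEI, SubscriberID} here but is not a superkey — split on IMEI --> DataCap, SubscriberID, giving {DataCap, IMEI, SubscriberID} and {Carrier, IMEI, PlanID}.
{DataCap, IMEI, SubscriberID}: {SubscriberID} determines {DataCap, SubscriberID} here but is not a superkey — split on SubscriberID --> DataCap, giving {DataCap, SubscriberID} and {IMEI, SubscriberID}.
{DataCap, SubscriberID} has no BCNF violation.
{IMEI, SubscriberID} has no BCNF violation.
{Carrier, IMEI, PlanID} has no BCNF violation.

{BillingCycle, DataCap}; {Carrier, IMEI, PlanID}; {DataCap, SubscriberID}; {IMEI, SubscriberID}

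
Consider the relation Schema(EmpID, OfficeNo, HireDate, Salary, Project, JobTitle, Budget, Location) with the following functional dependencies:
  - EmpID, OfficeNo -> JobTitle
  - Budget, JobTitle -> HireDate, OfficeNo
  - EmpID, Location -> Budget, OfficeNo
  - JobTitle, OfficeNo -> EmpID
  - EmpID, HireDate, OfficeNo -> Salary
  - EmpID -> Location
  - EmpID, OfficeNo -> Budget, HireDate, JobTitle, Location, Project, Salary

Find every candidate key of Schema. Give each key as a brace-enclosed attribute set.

Closure of {EmpID} is {Budget, EmpID, HireDate, JobTitle, Location, OfficeNo, Project, Salary}, the whole schema; {EmpID} is a candidate key.
Closure of {Budget, JobTitle} is {Budget, EmpID, HireDate, JobTitle, Location, OfficeNo, Project, Salary}, the whole schema; {Budget, JobTitle} is a candidate key.
Closure of {JobTitle, OfficeNo} is {Budget, EmpID, HireDate, JobTitle, Location, OfficeNo, Project, Salary}, the whole schema; {JobTitle, OfficeNo} is a candidate key.
No proper subset of any of these is a key, and no other minimal superkey exists.

{Budget, JobTitle}, {EmpID}, {JobTitle, OfficeNo}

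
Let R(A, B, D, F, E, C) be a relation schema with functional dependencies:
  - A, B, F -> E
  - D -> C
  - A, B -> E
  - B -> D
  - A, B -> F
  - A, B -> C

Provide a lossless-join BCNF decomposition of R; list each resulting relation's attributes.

{A, B, E, F}; {B, D}; {C, D}

Candidate key of the original relation: {A, B}.
Within {A, B, C, D, E, F}: {D}⁺ ∩ {A, B, C, D, E, F} = {C, D}, not the whole set, so D -> C violates BCNF; decompose into {C, D} and {A, B, D, E, F}.
{C, D} is in BCNF.
Within {A, B, D, E, F}: {B}⁺ ∩ {A, B, D, E, F} = {B, D}, not the whole set, so B -> D violates BCNF; decompose into {B, D} and {A, B, E, F}.
{B, D} is in BCNF.
{A, B, E, F} is in BCNF.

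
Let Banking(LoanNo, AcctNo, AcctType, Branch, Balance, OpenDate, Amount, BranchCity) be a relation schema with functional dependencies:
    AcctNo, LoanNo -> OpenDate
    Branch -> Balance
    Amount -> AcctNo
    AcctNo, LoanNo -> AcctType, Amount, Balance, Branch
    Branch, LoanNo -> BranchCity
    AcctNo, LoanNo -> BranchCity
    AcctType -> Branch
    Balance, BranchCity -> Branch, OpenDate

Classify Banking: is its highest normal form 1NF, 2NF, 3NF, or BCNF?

2NF

Candidate keys: {AcctNo, LoanNo}, {Amount, LoanNo}. Prime attributes: {AcctNo, Amount, LoanNo}.
Branch -> Balance: {Branch}⁺ = {Balance, Branch}, which is not all of the attributes, so the left side is not a superkey — BCNF is violated.
Branch -> Balance determines the non-prime attribute {Balance} from a non-superkey — 3NF is violated.
Checking every proper subset of each key, none determines a non-prime attribute — 2NF is satisfied.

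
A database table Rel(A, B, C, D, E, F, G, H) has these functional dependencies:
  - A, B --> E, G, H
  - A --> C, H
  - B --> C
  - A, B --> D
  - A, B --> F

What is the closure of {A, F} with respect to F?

Start with {A, F}.
A --> C, H applies; add {C, H} → now {A, C, F, H}.
No further FD applies.

{A, C, F, H}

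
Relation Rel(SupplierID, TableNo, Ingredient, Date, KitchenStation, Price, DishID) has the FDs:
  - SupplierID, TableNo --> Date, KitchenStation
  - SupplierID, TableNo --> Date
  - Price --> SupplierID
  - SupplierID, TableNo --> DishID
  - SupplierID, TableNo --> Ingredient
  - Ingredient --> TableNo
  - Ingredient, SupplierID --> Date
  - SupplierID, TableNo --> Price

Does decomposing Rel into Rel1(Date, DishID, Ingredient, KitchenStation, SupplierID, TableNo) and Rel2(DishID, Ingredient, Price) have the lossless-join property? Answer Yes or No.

No

The shared attributes are {DishID, Ingredient} and {DishID, Ingredient}⁺ = {DishID, Ingredient, TableNo}.
The closure covers neither Rel1 nor Rel2 entirely; the join is not lossless.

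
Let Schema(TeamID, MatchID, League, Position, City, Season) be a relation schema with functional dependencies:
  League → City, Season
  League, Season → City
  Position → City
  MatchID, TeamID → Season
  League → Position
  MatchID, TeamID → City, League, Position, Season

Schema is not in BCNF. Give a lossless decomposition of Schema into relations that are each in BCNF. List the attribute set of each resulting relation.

{City, Position}; {League, MatchID, TeamID}; {League, Position, Season}

Candidate key of the original relation: {MatchID, TeamID}.
In {City, League, MatchID, Position, Season, TeamID}, {League} is not a superkey ({League}⁺ restricted to this set is {City, League, Position, Season}), so split on League → City, Position, Season into {City, League, Position, Season} and {League, MatchID, TeamID}.
In {City, League, Position, Season}, {Position} is not a superkey ({Position}⁺ restricted to this set is {City, Position}), so split on Position → City into {City, Position} and {League, Position, Season}.
{City, Position}: every determinant is a superkey — BCNF.
{League, Position, Season}: every determinant is a superkey — BCNF.
{League, MatchID, TeamID}: every determinant is a superkey — BCNF.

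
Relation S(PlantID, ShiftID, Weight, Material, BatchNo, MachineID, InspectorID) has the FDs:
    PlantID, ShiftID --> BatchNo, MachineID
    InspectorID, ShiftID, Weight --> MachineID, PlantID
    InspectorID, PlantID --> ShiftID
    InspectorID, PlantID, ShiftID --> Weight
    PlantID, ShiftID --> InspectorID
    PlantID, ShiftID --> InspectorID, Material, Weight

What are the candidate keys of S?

{InspectorID, PlantID}⁺ = {BatchNo, InspectorID, MachineID, Material, PlantID, ShiftID, Weight}, which is every attribute, so {InspectorID, PlantID} is a candidate key.
{PlantID, ShiftID}⁺ = {BatchNo, InspectorID, MachineID, Material, PlantID, ShiftID, Weight}, which is every attribute, so {PlantID, ShiftID} is a candidate key.
{InspectorID, ShiftID, Weight}⁺ = {BatchNo, InspectorID, MachineID, Material, PlantID, ShiftID, Weight}, which is every attribute, so {InspectorID, ShiftID, Weight} is a candidate key.
Any other superkey properly contains one of these, so there are no further candidate keys.

{InspectorID, PlantID}, {InspectorID, ShiftID, Weight}, {PlantID, ShiftID}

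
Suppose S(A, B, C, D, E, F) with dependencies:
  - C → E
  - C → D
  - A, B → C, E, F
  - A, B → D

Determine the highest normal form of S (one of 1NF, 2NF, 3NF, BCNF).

2NF

Candidate key: {A, B}. Prime attributes: {A, B}.
C → E: {C}⁺ = {C, D, E}, which is not all of the attributes, so the left side is not a superkey — BCNF is violated.
Because {E} is non-prime and the left side of C → E is not a superkey, the relation is not in 3NF.
No non-prime attribute depends on a proper subset of any candidate key, so 2NF holds.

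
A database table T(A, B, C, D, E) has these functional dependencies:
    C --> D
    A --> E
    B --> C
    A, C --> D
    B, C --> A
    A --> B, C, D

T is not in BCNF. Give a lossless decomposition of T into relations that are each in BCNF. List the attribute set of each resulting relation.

Candidate keys of the original relation: {A}, {B}.
Within {A, B, C, D, E}: {C}⁺ ∩ {A, B, C, D, E} = {C, D}, not the whole set, so C --> D violates BCNF; decompose into {C, D} and {A, B, C, E}.
{C, D}: every determinant is a superkey — BCNF.
{A, B, C, E}: every determinant is a superkey — BCNF.

{A, B, C, E}; {C, D}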